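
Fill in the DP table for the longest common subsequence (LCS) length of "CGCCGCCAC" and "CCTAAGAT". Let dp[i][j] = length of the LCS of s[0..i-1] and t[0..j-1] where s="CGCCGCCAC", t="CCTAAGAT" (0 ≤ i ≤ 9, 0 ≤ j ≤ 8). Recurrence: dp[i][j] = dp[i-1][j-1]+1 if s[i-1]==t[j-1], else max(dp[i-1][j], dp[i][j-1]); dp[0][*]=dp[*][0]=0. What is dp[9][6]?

   ''  C  C  T  A  A  G  A  T
''  0  0  0  0  0  0  0  0  0
 C  0  1  1  1  1  1  1  1  1
 G  0  1  1  1  1  1  2  2  2
 C  0  1  2  2  2  2  2  2  2
 C  0  1  2  2  2  2  2  2  2
 G  0  1  2  2  2  2  3  3  3
 C  0  1  2  2  2  2  3  3  3
 C  0  1  2  2  2  2  3  3  3
 A  0  1  2  2  3  3  3  4  4
 C  0  1  2  2  3  3  3  4  4

3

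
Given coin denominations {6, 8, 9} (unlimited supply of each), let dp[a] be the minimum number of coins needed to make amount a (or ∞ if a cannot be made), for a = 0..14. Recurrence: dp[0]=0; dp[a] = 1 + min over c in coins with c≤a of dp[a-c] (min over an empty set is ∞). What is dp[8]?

1

 a  0  1  2  3  4  5  6  7  8  9 10 11 12 13 14
dp  0  -  -  -  -  -  1  -  1  1  -  -  2  -  2
(- denotes ∞ / unreachable)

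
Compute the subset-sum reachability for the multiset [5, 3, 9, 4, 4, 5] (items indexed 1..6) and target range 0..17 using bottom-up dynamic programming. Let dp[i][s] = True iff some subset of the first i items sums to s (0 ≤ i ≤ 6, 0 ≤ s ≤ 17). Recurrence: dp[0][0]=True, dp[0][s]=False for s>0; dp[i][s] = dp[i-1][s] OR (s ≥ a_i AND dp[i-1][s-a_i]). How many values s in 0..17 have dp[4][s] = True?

i\s   0   1   2   3   4   5   6   7   8   9  10  11  12  13  14  15  16  17
  0   T   F   F   F   F   F   F   F   F   F   F   F   F   F   F   F   F   F
  1   T   F   F   F   F   T   F   F   F   F   F   F   F   F   F   F   F   F
  2   T   F   F   T   F   T   F   F   T   F   F   F   F   F   F   F   F   F
  3   T   F   F   T   F   T   F   F   T   T   F   F   T   F   T   F   F   T
  4   T   F   F   T   T   T   F   T   T   T   F   F   T   T   T   F   T   T
  5   T   F   F   T   T   T   F   T   T   T   F   T   T   T   T   F   T   T
  6   T   F   F   T   T   T   F   T   T   T   T   T   T   T   T   F   T   T

12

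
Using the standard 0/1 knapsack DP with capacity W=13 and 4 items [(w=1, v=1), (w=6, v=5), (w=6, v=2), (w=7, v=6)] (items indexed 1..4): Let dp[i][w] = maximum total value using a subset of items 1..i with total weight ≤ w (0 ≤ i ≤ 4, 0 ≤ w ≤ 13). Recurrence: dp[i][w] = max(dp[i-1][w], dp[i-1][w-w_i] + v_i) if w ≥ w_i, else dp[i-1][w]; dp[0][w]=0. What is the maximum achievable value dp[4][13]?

i\w   0   1   2   3   4   5   6   7   8   9  10  11  12  13
  0   0   0   0   0   0   0   0   0   0   0   0   0   0   0
  1   0   1   1   1   1   1   1   1   1   1   1   1   1   1
  2   0   1   1   1   1   1   5   6   6   6   6   6   6   6
  3   0   1   1   1   1   1   5   6   6   6   6   6   7   8
  4   0   1   1   1   1   1   5   6   7   7   7   7   7  11

11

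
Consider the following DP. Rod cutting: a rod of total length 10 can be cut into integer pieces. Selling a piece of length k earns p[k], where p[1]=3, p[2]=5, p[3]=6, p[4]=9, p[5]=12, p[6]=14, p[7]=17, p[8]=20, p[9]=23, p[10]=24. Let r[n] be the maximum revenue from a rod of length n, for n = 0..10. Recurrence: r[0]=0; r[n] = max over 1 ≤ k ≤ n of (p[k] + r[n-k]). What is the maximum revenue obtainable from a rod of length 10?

30

   n    0    1    2    3    4    5    6    7    8    9   10
r[n]    0    3    6    9   12   15   18   21   24   27   30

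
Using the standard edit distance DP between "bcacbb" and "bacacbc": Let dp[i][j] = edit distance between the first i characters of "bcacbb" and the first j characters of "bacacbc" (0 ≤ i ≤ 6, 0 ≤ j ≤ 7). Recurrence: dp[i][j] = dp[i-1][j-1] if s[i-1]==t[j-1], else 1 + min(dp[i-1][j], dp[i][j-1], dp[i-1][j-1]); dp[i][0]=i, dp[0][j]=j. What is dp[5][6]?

   ''  b  a  c  a  c  b  c
''  0  1  2  3  4  5  6  7
 b  1  0  1  2  3  4  5  6
 c  2  1  1  1  2  3  4  5
 a  3  2  1  2  1  2  3  4
 c  4  3  2  1  2  1  2  3
 b  5  4  3  2  2  2  1  2
 b  6  5  4  3  3  3  2  2

1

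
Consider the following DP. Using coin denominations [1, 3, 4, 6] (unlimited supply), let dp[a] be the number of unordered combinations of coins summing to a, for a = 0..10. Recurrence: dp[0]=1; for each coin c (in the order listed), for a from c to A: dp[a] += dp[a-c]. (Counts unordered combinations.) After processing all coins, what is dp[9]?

9

after  coin     0     1     2     3     4     5     6     7     8     9    10
          1     1     1     1     1     1     1     1     1     1     1     1
          3     1     1     1     2     2     2     3     3     3     4     4
          4     1     1     1     2     3     3     4     5     6     7     8
          6     1     1     1     2     3     3     5     6     7     9    11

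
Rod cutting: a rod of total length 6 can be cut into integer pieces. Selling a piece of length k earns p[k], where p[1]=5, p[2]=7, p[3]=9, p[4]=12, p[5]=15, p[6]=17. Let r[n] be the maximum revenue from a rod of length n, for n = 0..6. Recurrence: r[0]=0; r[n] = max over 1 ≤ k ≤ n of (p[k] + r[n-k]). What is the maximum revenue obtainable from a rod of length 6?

30

   n    0    1    2    3    4    5    6
r[n]    0    5   10   15   20   25   30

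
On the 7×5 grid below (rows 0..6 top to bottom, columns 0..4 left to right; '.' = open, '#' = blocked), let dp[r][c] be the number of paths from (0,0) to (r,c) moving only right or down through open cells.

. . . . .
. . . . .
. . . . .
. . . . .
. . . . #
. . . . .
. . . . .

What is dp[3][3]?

20

r\c   0   1   2   3   4
  0   1   1   1   1   1
  1   1   2   3   4   5
  2   1   3   6  10  15
  3   1   4  10  20  35
  4   1   5  15  35   0
  5   1   6  21  56  56
  6   1   7  28  84 140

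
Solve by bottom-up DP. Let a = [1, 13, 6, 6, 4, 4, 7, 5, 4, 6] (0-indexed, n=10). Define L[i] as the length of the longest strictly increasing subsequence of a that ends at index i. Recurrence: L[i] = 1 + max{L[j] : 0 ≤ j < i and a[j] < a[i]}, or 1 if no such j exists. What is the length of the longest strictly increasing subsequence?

4

   i    0    1    2    3    4    5    6    7    8    9
a[i]    1   13    6    6    4    4    7    5    4    6
L[i]    1    2    2    2    2    2    3    3    2    4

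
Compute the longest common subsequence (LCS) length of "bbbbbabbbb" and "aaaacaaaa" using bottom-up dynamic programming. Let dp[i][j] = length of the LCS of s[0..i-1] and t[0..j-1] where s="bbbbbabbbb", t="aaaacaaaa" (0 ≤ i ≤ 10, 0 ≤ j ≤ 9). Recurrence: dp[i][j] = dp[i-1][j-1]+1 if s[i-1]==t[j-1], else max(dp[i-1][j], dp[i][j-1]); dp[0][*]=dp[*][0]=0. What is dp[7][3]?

1

   ''  a  a  a  a  c  a  a  a  a
''  0  0  0  0  0  0  0  0  0  0
 b  0  0  0  0  0  0  0  0  0  0
 b  0  0  0  0  0  0  0  0  0  0
 b  0  0  0  0  0  0  0  0  0  0
 b  0  0  0  0  0  0  0  0  0  0
 b  0  0  0  0  0  0  0  0  0  0
 a  0  1  1  1  1  1  1  1  1  1
 b  0  1  1  1  1  1  1  1  1  1
 b  0  1  1  1  1  1  1  1  1  1
 b  0  1  1  1  1  1  1  1  1  1
 b  0  1  1  1  1  1  1  1  1  1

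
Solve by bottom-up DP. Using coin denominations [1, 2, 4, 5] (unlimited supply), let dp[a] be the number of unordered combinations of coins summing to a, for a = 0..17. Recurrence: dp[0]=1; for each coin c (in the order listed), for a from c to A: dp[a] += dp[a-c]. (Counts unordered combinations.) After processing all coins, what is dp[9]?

after  coin     0     1     2     3     4     5     6     7     8     9    10    11    12    13    14    15    16    17
          1     1     1     1     1     1     1     1     1     1     1     1     1     1     1     1     1     1     1
          2     1     1     2     2     3     3     4     4     5     5     6     6     7     7     8     8     9     9
          4     1     1     2     2     4     4     6     6     9     9    12    12    16    16    20    20    25    25
          5     1     1     2     2     4     5     7     8    11    13    17    19    24    27    33    37    44    49

13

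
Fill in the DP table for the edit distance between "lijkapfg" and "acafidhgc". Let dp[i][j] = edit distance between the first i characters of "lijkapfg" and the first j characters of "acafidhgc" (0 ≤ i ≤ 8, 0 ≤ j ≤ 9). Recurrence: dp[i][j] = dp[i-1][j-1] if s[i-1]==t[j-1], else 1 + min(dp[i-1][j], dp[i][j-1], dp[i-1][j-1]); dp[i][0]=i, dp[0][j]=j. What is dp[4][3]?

4

   ''  a  c  a  f  i  d  h  g  c
''  0  1  2  3  4  5  6  7  8  9
 l  1  1  2  3  4  5  6  7  8  9
 i  2  2  2  3  4  4  5  6  7  8
 j  3  3  3  3  4  5  5  6  7  8
 k  4  4  4  4  4  5  6  6  7  8
 a  5  4  5  4  5  5  6  7  7  8
 p  6  5  5  5  5  6  6  7  8  8
 f  7  6  6  6  5  6  7  7  8  9
 g  8  7  7  7  6  6  7  8  7  8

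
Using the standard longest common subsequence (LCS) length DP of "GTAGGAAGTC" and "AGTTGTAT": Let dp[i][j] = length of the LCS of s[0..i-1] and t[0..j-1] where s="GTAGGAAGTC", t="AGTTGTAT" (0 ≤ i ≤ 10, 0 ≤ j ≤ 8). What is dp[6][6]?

3

   ''  A  G  T  T  G  T  A  T
''  0  0  0  0  0  0  0  0  0
 G  0  0  1  1  1  1  1  1  1
 T  0  0  1  2  2  2  2  2  2
 A  0  1  1  2  2  2  2  3  3
 G  0  1  2  2  2  3  3  3  3
 G  0  1  2  2  2  3  3  3  3
 A  0  1  2  2  2  3  3  4  4
 A  0  1  2  2  2  3  3  4  4
 G  0  1  2  2  2  3  3  4  4
 T  0  1  2  3  3  3  4  4  5
 C  0  1  2  3  3  3  4  4  5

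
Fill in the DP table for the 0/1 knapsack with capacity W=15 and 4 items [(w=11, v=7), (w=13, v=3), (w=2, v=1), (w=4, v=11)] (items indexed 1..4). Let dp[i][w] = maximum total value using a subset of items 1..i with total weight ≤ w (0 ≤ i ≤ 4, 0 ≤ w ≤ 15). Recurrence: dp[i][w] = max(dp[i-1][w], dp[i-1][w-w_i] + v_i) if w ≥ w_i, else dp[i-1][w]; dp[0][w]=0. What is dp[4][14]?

i\w   0   1   2   3   4   5   6   7   8   9  10  11  12  13  14  15
  0   0   0   0   0   0   0   0   0   0   0   0   0   0   0   0   0
  1   0   0   0   0   0   0   0   0   0   0   0   7   7   7   7   7
  2   0   0   0   0   0   0   0   0   0   0   0   7   7   7   7   7
  3   0   0   1   1   1   1   1   1   1   1   1   7   7   8   8   8
  4   0   0   1   1  11  11  12  12  12  12  12  12  12  12  12  18

12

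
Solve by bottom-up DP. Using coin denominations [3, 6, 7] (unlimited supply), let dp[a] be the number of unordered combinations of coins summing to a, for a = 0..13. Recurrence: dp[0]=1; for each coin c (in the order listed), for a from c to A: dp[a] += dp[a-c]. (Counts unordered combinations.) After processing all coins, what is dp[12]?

after  coin     0     1     2     3     4     5     6     7     8     9    10    11    12    13
          3     1     0     0     1     0     0     1     0     0     1     0     0     1     0
          6     1     0     0     1     0     0     2     0     0     2     0     0     3     0
          7     1     0     0     1     0     0     2     1     0     2     1     0     3     2

3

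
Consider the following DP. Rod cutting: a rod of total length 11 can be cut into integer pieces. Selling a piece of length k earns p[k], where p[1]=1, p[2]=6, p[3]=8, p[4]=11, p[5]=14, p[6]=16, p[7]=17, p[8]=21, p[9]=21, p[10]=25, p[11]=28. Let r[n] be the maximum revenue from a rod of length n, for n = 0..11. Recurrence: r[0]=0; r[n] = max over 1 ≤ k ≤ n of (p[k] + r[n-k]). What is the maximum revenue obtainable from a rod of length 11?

32

   n    0    1    2    3    4    5    6    7    8    9   10   11
r[n]    0    1    6    8   12   14   18   20   24   26   30   32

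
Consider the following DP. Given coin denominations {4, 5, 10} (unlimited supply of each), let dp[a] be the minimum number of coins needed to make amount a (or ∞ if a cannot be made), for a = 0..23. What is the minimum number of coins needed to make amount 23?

4

 a  0  1  2  3  4  5  6  7  8  9 10 11 12 13 14 15 16 17 18 19 20 21 22 23
dp  0  -  -  -  1  1  -  -  2  2  1  -  3  3  2  2  4  4  3  3  2  5  4  4
(- denotes ∞ / unreachable)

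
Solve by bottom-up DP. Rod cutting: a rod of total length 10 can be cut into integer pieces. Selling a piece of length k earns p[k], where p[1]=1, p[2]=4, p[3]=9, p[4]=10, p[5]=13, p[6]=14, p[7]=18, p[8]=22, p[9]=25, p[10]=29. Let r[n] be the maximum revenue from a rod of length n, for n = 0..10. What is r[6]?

18

   n    0    1    2    3    4    5    6    7    8    9   10
r[n]    0    1    4    9   10   13   18   19   22   27   29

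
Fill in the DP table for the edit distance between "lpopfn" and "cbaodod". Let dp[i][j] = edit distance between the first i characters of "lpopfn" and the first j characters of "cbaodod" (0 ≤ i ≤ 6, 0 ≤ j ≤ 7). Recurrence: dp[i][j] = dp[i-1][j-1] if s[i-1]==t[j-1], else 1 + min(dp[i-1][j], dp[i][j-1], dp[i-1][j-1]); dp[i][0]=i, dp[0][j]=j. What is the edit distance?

   ''  c  b  a  o  d  o  d
''  0  1  2  3  4  5  6  7
 l  1  1  2  3  4  5  6  7
 p  2  2  2  3  4  5  6  7
 o  3  3  3  3  3  4  5  6
 p  4  4  4  4  4  4  5  6
 f  5  5  5  5  5  5  5  6
 n  6  6  6  6  6  6  6  6

6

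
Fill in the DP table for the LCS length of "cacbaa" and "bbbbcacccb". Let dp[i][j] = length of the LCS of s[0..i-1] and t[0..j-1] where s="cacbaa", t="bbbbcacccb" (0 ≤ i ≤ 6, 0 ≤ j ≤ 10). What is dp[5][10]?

4

   ''  b  b  b  b  c  a  c  c  c  b
''  0  0  0  0  0  0  0  0  0  0  0
 c  0  0  0  0  0  1  1  1  1  1  1
 a  0  0  0  0  0  1  2  2  2  2  2
 c  0  0  0  0  0  1  2  3  3  3  3
 b  0  1  1  1  1  1  2  3  3  3  4
 a  0  1  1  1  1  1  2  3  3  3  4
 a  0  1  1  1  1  1  2  3  3  3  4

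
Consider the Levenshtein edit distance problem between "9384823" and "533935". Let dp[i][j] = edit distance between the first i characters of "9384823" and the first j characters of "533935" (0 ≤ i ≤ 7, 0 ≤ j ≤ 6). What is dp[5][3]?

   ''  5  3  3  9  3  5
''  0  1  2  3  4  5  6
 9  1  1  2  3  3  4  5
 3  2  2  1  2  3  3  4
 8  3  3  2  2  3  4  4
 4  4  4  3  3  3  4  5
 8  5  5  4  4  4  4  5
 2  6  6  5  5  5  5  5
 3  7  7  6  5  6  5  6

4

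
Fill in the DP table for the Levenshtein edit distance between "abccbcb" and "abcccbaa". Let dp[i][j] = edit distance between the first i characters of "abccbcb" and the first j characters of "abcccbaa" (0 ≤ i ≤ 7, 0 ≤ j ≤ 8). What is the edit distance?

   ''  a  b  c  c  c  b  a  a
''  0  1  2  3  4  5  6  7  8
 a  1  0  1  2  3  4  5  6  7
 b  2  1  0  1  2  3  4  5  6
 c  3  2  1  0  1  2  3  4  5
 c  4  3  2  1  0  1  2  3  4
 b  5  4  3  2  1  1  1  2  3
 c  6  5  4  3  2  1  2  2  3
 b  7  6  5  4  3  2  1  2  3

3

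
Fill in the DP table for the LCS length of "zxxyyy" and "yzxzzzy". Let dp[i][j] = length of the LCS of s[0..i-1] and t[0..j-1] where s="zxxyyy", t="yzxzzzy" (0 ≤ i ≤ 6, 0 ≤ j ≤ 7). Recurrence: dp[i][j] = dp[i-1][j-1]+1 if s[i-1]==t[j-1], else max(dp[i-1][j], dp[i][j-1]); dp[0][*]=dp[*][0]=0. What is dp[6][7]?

   ''  y  z  x  z  z  z  y
''  0  0  0  0  0  0  0  0
 z  0  0  1  1  1  1  1  1
 x  0  0  1  2  2  2  2  2
 x  0  0  1  2  2  2  2  2
 y  0  1  1  2  2  2  2  3
 y  0  1  1  2  2  2  2  3
 y  0  1  1  2  2  2  2  3

3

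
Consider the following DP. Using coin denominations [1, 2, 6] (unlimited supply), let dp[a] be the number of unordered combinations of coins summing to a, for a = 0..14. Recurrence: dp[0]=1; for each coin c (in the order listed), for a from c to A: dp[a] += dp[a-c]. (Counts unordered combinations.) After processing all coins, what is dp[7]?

5

after  coin     0     1     2     3     4     5     6     7     8     9    10    11    12    13    14
          1     1     1     1     1     1     1     1     1     1     1     1     1     1     1     1
          2     1     1     2     2     3     3     4     4     5     5     6     6     7     7     8
          6     1     1     2     2     3     3     5     5     7     7     9     9    12    12    15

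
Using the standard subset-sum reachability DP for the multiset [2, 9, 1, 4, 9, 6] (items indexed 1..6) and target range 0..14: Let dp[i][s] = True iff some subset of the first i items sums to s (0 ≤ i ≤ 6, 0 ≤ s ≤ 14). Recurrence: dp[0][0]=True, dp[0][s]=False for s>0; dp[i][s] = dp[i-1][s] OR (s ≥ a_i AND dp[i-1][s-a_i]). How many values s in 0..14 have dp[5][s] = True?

14

i\s   0   1   2   3   4   5   6   7   8   9  10  11  12  13  14
  0   T   F   F   F   F   F   F   F   F   F   F   F   F   F   F
  1   T   F   T   F   F   F   F   F   F   F   F   F   F   F   F
  2   T   F   T   F   F   F   F   F   F   T   F   T   F   F   F
  3   T   T   T   T   F   F   F   F   F   T   T   T   T   F   F
  4   T   T   T   T   T   T   T   T   F   T   T   T   T   T   T
  5   T   T   T   T   T   T   T   T   F   T   T   T   T   T   T
  6   T   T   T   T   T   T   T   T   T   T   T   T   T   T   T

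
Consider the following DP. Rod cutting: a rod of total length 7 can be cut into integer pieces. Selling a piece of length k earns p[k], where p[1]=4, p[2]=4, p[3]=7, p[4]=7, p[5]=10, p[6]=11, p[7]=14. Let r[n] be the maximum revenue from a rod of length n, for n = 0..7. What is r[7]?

28

   n    0    1    2    3    4    5    6    7
r[n]    0    4    8   12   16   20   24   28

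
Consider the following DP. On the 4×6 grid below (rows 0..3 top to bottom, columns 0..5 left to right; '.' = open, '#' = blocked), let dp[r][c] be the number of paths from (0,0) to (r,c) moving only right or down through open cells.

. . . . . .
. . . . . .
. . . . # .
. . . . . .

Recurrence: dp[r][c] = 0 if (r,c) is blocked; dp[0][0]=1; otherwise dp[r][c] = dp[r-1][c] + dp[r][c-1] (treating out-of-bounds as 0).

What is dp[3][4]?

20

r\c   0   1   2   3   4   5
  0   1   1   1   1   1   1
  1   1   2   3   4   5   6
  2   1   3   6  10   0   6
  3   1   4  10  20  20  26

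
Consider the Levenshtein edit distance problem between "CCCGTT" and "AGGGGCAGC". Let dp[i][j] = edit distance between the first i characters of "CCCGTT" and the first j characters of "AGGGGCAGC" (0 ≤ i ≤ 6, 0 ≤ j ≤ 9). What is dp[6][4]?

   ''  A  G  G  G  G  C  A  G  C
''  0  1  2  3  4  5  6  7  8  9
 C  1  1  2  3  4  5  5  6  7  8
 C  2  2  2  3  4  5  5  6  7  7
 C  3  3  3  3  4  5  5  6  7  7
 G  4  4  3  3  3  4  5  6  6  7
 T  5  5  4  4  4  4  5  6  7  7
 T  6  6  5  5  5  5  5  6  7  8

5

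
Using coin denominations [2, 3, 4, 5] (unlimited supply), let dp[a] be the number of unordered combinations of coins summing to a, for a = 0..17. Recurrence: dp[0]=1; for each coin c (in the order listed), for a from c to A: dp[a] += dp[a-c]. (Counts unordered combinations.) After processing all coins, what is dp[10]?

after  coin     0     1     2     3     4     5     6     7     8     9    10    11    12    13    14    15    16    17
          2     1     0     1     0     1     0     1     0     1     0     1     0     1     0     1     0     1     0
          3     1     0     1     1     1     1     2     1     2     2     2     2     3     2     3     3     3     3
          4     1     0     1     1     2     1     3     2     4     3     5     4     7     5     8     7    10     8
          5     1     0     1     1     2     2     3     3     5     5     7     7    10    10    13    14    17    18

7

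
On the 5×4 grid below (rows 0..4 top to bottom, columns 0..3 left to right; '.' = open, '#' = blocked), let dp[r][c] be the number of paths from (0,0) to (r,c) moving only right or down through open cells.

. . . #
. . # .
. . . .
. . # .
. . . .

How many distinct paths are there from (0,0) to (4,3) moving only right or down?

8

r\c   0   1   2   3
  0   1   1   1   0
  1   1   2   0   0
  2   1   3   3   3
  3   1   4   0   3
  4   1   5   5   8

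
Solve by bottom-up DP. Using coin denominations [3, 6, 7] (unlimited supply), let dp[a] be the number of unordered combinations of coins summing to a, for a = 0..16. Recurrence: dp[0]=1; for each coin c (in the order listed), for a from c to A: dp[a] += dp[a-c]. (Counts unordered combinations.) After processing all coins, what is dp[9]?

2

after  coin     0     1     2     3     4     5     6     7     8     9    10    11    12    13    14    15    16
          3     1     0     0     1     0     0     1     0     0     1     0     0     1     0     0     1     0
          6     1     0     0     1     0     0     2     0     0     2     0     0     3     0     0     3     0
          7     1     0     0     1     0     0     2     1     0     2     1     0     3     2     1     3     2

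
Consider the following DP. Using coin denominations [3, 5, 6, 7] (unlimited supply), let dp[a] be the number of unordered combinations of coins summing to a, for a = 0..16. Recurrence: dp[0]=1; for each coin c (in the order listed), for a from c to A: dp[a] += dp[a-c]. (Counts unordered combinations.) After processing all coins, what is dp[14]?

after  coin     0     1     2     3     4     5     6     7     8     9    10    11    12    13    14    15    16
          3     1     0     0     1     0     0     1     0     0     1     0     0     1     0     0     1     0
          5     1     0     0     1     0     1     1     0     1     1     1     1     1     1     1     2     1
          6     1     0     0     1     0     1     2     0     1     2     1     2     3     1     2     4     2
          7     1     0     0     1     0     1     2     1     1     2     2     2     4     3     3     5     4

3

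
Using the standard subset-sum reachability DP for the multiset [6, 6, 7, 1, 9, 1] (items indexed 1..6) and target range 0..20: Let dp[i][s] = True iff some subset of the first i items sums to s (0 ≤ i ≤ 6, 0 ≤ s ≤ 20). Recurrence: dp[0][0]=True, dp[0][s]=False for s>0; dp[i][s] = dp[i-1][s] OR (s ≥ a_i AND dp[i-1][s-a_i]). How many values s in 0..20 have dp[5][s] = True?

i\s   0   1   2   3   4   5   6   7   8   9  10  11  12  13  14  15  16  17  18  19  20
  0   T   F   F   F   F   F   F   F   F   F   F   F   F   F   F   F   F   F   F   F   F
  1   T   F   F   F   F   F   T   F   F   F   F   F   F   F   F   F   F   F   F   F   F
  2   T   F   F   F   F   F   T   F   F   F   F   F   T   F   F   F   F   F   F   F   F
  3   T   F   F   F   F   F   T   T   F   F   F   F   T   T   F   F   F   F   F   T   F
  4   T   T   F   F   F   F   T   T   T   F   F   F   T   T   T   F   F   F   F   T   T
  5   T   T   F   F   F   F   T   T   T   T   T   F   T   T   T   T   T   T   F   T   T
  6   T   T   T   F   F   F   T   T   T   T   T   T   T   T   T   T   T   T   T   T   T

15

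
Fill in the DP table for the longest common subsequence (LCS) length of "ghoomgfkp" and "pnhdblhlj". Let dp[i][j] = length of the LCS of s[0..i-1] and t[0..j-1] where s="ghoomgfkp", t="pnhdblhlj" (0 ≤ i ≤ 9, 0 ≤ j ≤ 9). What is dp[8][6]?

1

   ''  p  n  h  d  b  l  h  l  j
''  0  0  0  0  0  0  0  0  0  0
 g  0  0  0  0  0  0  0  0  0  0
 h  0  0  0  1  1  1  1  1  1  1
 o  0  0  0  1  1  1  1  1  1  1
 o  0  0  0  1  1  1  1  1  1  1
 m  0  0  0  1  1  1  1  1  1  1
 g  0  0  0  1  1  1  1  1  1  1
 f  0  0  0  1  1  1  1  1  1  1
 k  0  0  0  1  1  1  1  1  1  1
 p  0  1  1  1  1  1  1  1  1  1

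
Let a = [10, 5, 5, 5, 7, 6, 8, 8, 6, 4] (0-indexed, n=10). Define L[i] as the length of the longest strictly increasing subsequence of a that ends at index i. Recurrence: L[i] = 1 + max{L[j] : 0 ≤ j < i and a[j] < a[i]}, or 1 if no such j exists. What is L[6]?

   i    0    1    2    3    4    5    6    7    8    9
a[i]   10    5    5    5    7    6    8    8    6    4
L[i]    1    1    1    1    2    2    3    3    2    1

3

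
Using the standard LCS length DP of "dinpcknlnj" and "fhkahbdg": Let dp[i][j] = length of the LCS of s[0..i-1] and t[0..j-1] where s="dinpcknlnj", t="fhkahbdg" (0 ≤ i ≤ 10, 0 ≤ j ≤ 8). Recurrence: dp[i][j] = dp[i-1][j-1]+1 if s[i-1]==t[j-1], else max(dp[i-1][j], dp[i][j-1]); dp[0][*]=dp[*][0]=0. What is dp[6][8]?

1

   ''  f  h  k  a  h  b  d  g
''  0  0  0  0  0  0  0  0  0
 d  0  0  0  0  0  0  0  1  1
 i  0  0  0  0  0  0  0  1  1
 n  0  0  0  0  0  0  0  1  1
 p  0  0  0  0  0  0  0  1  1
 c  0  0  0  0  0  0  0  1  1
 k  0  0  0  1  1  1  1  1  1
 n  0  0  0  1  1  1  1  1  1
 l  0  0  0  1  1  1  1  1  1
 n  0  0  0  1  1  1  1  1  1
 j  0  0  0  1  1  1  1  1  1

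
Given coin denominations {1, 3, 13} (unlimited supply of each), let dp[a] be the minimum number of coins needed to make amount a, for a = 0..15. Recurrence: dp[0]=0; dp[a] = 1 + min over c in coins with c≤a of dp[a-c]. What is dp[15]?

 a  0  1  2  3  4  5  6  7  8  9 10 11 12 13 14 15
dp  0  1  2  1  2  3  2  3  4  3  4  5  4  1  2  3

3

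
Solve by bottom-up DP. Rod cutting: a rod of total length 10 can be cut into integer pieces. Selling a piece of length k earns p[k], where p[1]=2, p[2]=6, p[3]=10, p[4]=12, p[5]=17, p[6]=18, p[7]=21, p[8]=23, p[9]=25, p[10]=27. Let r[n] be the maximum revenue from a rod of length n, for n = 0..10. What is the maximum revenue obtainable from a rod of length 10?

34

   n    0    1    2    3    4    5    6    7    8    9   10
r[n]    0    2    6   10   12   17   20   23   27   30   34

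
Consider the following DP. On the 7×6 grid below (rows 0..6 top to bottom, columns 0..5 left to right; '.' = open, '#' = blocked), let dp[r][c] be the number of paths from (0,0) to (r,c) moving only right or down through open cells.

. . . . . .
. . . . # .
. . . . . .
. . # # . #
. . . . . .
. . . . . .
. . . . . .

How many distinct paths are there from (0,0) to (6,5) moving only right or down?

111

r\c   0   1   2   3   4   5
  0   1   1   1   1   1   1
  1   1   2   3   4   0   1
  2   1   3   6  10  10  11
  3   1   4   0   0  10   0
  4   1   5   5   5  15  15
  5   1   6  11  16  31  46
  6   1   7  18  34  65 111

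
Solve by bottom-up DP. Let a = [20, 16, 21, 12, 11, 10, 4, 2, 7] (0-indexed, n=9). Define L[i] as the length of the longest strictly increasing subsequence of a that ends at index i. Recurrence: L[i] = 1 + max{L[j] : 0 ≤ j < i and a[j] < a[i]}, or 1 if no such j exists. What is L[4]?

   i    0    1    2    3    4    5    6    7    8
a[i]   20   16   21   12   11   10    4    2    7
L[i]    1    1    2    1    1    1    1    1    2

1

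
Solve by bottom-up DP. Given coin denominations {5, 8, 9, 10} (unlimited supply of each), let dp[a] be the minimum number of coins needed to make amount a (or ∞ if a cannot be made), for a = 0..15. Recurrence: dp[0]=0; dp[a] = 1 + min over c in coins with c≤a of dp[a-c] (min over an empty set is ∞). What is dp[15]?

2

 a  0  1  2  3  4  5  6  7  8  9 10 11 12 13 14 15
dp  0  -  -  -  -  1  -  -  1  1  1  -  -  2  2  2
(- denotes ∞ / unreachable)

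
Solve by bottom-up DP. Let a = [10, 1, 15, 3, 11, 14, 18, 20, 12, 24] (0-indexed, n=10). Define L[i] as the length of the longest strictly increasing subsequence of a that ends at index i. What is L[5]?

   i    0    1    2    3    4    5    6    7    8    9
a[i]   10    1   15    3   11   14   18   20   12   24
L[i]    1    1    2    2    3    4    5    6    4    7

4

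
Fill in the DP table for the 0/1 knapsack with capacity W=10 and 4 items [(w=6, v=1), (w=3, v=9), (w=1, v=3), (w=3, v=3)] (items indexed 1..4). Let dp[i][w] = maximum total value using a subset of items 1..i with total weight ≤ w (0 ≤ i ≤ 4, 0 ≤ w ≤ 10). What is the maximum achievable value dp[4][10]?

15

i\w   0   1   2   3   4   5   6   7   8   9  10
  0   0   0   0   0   0   0   0   0   0   0   0
  1   0   0   0   0   0   0   1   1   1   1   1
  2   0   0   0   9   9   9   9   9   9  10  10
  3   0   3   3   9  12  12  12  12  12  12  13
  4   0   3   3   9  12  12  12  15  15  15  15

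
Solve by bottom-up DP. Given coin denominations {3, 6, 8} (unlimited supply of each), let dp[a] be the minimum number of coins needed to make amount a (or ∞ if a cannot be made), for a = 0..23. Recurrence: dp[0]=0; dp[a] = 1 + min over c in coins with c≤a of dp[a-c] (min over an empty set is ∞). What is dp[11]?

 a  0  1  2  3  4  5  6  7  8  9 10 11 12 13 14 15 16 17 18 19 20 21 22 23
dp  0  -  -  1  -  -  1  -  1  2  -  2  2  -  2  3  2  3  3  3  3  4  3  4
(- denotes ∞ / unreachable)

2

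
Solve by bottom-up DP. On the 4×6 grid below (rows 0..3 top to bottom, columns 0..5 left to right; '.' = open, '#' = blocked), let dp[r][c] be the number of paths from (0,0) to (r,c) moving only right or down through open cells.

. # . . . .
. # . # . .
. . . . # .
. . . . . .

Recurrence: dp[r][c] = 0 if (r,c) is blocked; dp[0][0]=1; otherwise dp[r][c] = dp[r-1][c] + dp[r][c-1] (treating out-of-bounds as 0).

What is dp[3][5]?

4

r\c   0   1   2   3   4   5
  0   1   0   0   0   0   0
  1   1   0   0   0   0   0
  2   1   1   1   1   0   0
  3   1   2   3   4   4   4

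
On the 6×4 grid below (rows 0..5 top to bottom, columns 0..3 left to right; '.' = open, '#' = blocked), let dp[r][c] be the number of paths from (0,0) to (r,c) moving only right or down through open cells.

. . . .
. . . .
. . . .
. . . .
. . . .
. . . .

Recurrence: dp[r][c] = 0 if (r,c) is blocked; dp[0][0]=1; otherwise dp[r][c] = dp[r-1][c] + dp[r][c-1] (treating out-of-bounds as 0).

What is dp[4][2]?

15

r\c   0   1   2   3
  0   1   1   1   1
  1   1   2   3   4
  2   1   3   6  10
  3   1   4  10  20
  4   1   5  15  35
  5   1   6  21  56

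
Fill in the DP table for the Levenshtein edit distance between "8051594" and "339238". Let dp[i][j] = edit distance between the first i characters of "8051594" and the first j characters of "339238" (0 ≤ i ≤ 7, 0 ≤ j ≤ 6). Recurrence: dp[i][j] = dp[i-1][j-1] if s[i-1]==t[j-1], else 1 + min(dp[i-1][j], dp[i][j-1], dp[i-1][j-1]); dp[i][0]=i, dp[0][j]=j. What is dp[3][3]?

3

   ''  3  3  9  2  3  8
''  0  1  2  3  4  5  6
 8  1  1  2  3  4  5  5
 0  2  2  2  3  4  5  6
 5  3  3  3  3  4  5  6
 1  4  4  4  4  4  5  6
 5  5  5  5  5  5  5  6
 9  6  6  6  5  6  6  6
 4  7  7  7  6  6  7  7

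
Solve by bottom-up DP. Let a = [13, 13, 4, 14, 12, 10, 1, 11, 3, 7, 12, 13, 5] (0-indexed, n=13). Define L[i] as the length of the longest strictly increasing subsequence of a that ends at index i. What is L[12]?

3

   i    0    1    2    3    4    5    6    7    8    9   10   11   12
a[i]   13   13    4   14   12   10    1   11    3    7   12   13    5
L[i]    1    1    1    2    2    2    1    3    2    3    4    5    3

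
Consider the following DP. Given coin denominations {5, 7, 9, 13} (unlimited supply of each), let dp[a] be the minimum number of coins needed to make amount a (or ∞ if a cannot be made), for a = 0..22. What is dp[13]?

 a  0  1  2  3  4  5  6  7  8  9 10 11 12 13 14 15 16 17 18 19 20 21 22
dp  0  -  -  -  -  1  -  1  -  1  2  -  2  1  2  3  2  3  2  3  2  3  2
(- denotes ∞ / unreachable)

1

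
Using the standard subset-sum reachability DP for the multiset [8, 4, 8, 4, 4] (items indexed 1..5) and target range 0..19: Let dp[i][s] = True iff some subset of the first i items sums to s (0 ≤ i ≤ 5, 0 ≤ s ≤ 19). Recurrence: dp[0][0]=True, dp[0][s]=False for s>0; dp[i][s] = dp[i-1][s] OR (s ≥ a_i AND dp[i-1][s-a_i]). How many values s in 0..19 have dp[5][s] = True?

5

i\s   0   1   2   3   4   5   6   7   8   9  10  11  12  13  14  15  16  17  18  19
  0   T   F   F   F   F   F   F   F   F   F   F   F   F   F   F   F   F   F   F   F
  1   T   F   F   F   F   F   F   F   T   F   F   F   F   F   F   F   F   F   F   F
  2   T   F   F   F   T   F   F   F   T   F   F   F   T   F   F   F   F   F   F   F
  3   T   F   F   F   T   F   F   F   T   F   F   F   T   F   F   F   T   F   F   F
  4   T   F   F   F   T   F   F   F   T   F   F   F   T   F   F   F   T   F   F   F
  5   T   F   F   F   T   F   F   F   T   F   F   F   T   F   F   F   T   F   F   F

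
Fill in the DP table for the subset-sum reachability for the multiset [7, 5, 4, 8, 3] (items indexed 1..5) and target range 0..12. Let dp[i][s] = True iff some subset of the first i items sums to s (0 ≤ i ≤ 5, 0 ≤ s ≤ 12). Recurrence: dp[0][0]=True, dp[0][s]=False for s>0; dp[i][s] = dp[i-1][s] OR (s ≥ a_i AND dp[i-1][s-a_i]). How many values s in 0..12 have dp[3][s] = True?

7

i\s   0   1   2   3   4   5   6   7   8   9  10  11  12
  0   T   F   F   F   F   F   F   F   F   F   F   F   F
  1   T   F   F   F   F   F   F   T   F   F   F   F   F
  2   T   F   F   F   F   T   F   T   F   F   F   F   T
  3   T   F   F   F   T   T   F   T   F   T   F   T   T
  4   T   F   F   F   T   T   F   T   T   T   F   T   T
  5   T   F   F   T   T   T   F   T   T   T   T   T   T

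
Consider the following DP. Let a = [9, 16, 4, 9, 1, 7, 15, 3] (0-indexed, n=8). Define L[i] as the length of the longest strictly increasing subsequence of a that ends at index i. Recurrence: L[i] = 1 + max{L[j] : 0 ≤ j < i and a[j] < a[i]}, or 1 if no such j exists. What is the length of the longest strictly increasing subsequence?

   i    0    1    2    3    4    5    6    7
a[i]    9   16    4    9    1    7   15    3
L[i]    1    2    1    2    1    2    3    2

3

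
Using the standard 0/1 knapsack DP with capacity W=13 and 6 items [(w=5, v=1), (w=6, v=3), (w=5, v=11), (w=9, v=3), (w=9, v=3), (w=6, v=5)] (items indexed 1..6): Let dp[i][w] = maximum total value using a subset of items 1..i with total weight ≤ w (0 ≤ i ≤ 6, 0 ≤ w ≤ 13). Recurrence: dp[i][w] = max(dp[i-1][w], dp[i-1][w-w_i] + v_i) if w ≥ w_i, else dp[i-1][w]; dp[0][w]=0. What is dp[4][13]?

i\w   0   1   2   3   4   5   6   7   8   9  10  11  12  13
  0   0   0   0   0   0   0   0   0   0   0   0   0   0   0
  1   0   0   0   0   0   1   1   1   1   1   1   1   1   1
  2   0   0   0   0   0   1   3   3   3   3   3   4   4   4
  3   0   0   0   0   0  11  11  11  11  11  12  14  14  14
  4   0   0   0   0   0  11  11  11  11  11  12  14  14  14
  5   0   0   0   0   0  11  11  11  11  11  12  14  14  14
  6   0   0   0   0   0  11  11  11  11  11  12  16  16  16

14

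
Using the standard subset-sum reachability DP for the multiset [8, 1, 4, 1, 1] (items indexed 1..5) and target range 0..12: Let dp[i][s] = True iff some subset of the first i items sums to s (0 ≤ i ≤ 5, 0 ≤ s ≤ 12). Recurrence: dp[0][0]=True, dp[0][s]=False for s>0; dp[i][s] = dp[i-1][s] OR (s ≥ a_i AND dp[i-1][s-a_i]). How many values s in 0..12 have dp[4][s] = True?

i\s   0   1   2   3   4   5   6   7   8   9  10  11  12
  0   T   F   F   F   F   F   F   F   F   F   F   F   F
  1   T   F   F   F   F   F   F   F   T   F   F   F   F
  2   T   T   F   F   F   F   F   F   T   T   F   F   F
  3   T   T   F   F   T   T   F   F   T   T   F   F   T
  4   T   T   T   F   T   T   T   F   T   T   T   F   T
  5   T   T   T   T   T   T   T   T   T   T   T   T   T

10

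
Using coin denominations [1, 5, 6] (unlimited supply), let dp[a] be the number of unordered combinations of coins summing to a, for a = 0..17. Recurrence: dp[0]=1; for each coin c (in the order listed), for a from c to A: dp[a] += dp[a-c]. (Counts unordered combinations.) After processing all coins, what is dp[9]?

after  coin     0     1     2     3     4     5     6     7     8     9    10    11    12    13    14    15    16    17
          1     1     1     1     1     1     1     1     1     1     1     1     1     1     1     1     1     1     1
          5     1     1     1     1     1     2     2     2     2     2     3     3     3     3     3     4     4     4
          6     1     1     1     1     1     2     3     3     3     3     4     5     6     6     6     7     8     9

3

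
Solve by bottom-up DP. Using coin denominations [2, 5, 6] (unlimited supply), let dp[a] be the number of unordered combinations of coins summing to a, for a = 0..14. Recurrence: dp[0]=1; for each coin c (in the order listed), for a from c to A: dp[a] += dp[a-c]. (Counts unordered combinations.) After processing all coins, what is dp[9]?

after  coin     0     1     2     3     4     5     6     7     8     9    10    11    12    13    14
          2     1     0     1     0     1     0     1     0     1     0     1     0     1     0     1
          5     1     0     1     0     1     1     1     1     1     1     2     1     2     1     2
          6     1     0     1     0     1     1     2     1     2     1     3     2     4     2     4

1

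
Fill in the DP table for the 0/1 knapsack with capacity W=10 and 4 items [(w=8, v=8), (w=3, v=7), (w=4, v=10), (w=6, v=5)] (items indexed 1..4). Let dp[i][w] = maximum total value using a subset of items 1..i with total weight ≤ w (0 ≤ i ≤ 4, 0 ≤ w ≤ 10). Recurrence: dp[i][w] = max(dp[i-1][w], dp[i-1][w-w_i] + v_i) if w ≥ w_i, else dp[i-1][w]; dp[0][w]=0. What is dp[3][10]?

i\w   0   1   2   3   4   5   6   7   8   9  10
  0   0   0   0   0   0   0   0   0   0   0   0
  1   0   0   0   0   0   0   0   0   8   8   8
  2   0   0   0   7   7   7   7   7   8   8   8
  3   0   0   0   7  10  10  10  17  17  17  17
  4   0   0   0   7  10  10  10  17  17  17  17

17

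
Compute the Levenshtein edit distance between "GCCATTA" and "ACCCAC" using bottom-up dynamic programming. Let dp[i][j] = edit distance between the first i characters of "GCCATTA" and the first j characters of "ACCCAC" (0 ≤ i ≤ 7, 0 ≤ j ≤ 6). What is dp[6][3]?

   ''  A  C  C  C  A  C
''  0  1  2  3  4  5  6
 G  1  1  2  3  4  5  6
 C  2  2  1  2  3  4  5
 C  3  3  2  1  2  3  4
 A  4  3  3  2  2  2  3
 T  5  4  4  3  3  3  3
 T  6  5  5  4  4  4  4
 A  7  6  6  5  5  4  5

4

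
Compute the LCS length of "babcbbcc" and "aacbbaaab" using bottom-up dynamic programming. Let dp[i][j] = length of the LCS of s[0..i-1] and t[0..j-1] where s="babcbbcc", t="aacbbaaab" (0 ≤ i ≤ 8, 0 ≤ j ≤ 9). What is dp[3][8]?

2

   ''  a  a  c  b  b  a  a  a  b
''  0  0  0  0  0  0  0  0  0  0
 b  0  0  0  0  1  1  1  1  1  1
 a  0  1  1  1  1  1  2  2  2  2
 b  0  1  1  1  2  2  2  2  2  3
 c  0  1  1  2  2  2  2  2  2  3
 b  0  1  1  2  3  3  3  3  3  3
 b  0  1  1  2  3  4  4  4  4  4
 c  0  1  1  2  3  4  4  4  4  4
 c  0  1  1  2  3  4  4  4  4  4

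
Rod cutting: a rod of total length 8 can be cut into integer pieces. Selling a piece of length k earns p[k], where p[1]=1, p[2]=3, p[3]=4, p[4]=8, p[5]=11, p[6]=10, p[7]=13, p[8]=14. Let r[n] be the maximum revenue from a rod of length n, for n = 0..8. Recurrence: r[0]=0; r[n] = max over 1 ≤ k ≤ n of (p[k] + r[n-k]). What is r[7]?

   n    0    1    2    3    4    5    6    7    8
r[n]    0    1    3    4    8   11   12   14   16

14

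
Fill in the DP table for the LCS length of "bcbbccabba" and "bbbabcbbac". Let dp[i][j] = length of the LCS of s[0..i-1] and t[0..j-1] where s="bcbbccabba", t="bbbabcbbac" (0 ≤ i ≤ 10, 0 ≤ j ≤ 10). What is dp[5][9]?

4

   ''  b  b  b  a  b  c  b  b  a  c
''  0  0  0  0  0  0  0  0  0  0  0
 b  0  1  1  1  1  1  1  1  1  1  1
 c  0  1  1  1  1  1  2  2  2  2  2
 b  0  1  2  2  2  2  2  3  3  3  3
 b  0  1  2  3  3  3  3  3  4  4  4
 c  0  1  2  3  3  3  4  4  4  4  5
 c  0  1  2  3  3  3  4  4  4  4  5
 a  0  1  2  3  4  4  4  4  4  5  5
 b  0  1  2  3  4  5  5  5  5  5  5
 b  0  1  2  3  4  5  5  6  6  6  6
 a  0  1  2  3  4  5  5  6  6  7  7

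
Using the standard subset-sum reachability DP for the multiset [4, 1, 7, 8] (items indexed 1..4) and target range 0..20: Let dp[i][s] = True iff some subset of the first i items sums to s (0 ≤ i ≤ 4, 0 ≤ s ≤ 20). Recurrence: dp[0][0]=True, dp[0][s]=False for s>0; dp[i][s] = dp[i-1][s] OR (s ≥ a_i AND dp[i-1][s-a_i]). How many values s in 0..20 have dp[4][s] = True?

14

i\s   0   1   2   3   4   5   6   7   8   9  10  11  12  13  14  15  16  17  18  19  20
  0   T   F   F   F   F   F   F   F   F   F   F   F   F   F   F   F   F   F   F   F   F
  1   T   F   F   F   T   F   F   F   F   F   F   F   F   F   F   F   F   F   F   F   F
  2   T   T   F   F   T   T   F   F   F   F   F   F   F   F   F   F   F   F   F   F   F
  3   T   T   F   F   T   T   F   T   T   F   F   T   T   F   F   F   F   F   F   F   F
  4   T   T   F   F   T   T   F   T   T   T   F   T   T   T   F   T   T   F   F   T   T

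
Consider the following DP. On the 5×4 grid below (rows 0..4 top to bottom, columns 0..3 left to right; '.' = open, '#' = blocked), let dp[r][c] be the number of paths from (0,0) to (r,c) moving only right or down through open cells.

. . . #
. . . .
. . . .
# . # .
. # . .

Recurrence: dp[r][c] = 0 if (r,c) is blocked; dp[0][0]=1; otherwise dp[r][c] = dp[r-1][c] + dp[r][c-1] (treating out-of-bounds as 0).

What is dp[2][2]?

6

r\c   0   1   2   3
  0   1   1   1   0
  1   1   2   3   3
  2   1   3   6   9
  3   0   3   0   9
  4   0   0   0   9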